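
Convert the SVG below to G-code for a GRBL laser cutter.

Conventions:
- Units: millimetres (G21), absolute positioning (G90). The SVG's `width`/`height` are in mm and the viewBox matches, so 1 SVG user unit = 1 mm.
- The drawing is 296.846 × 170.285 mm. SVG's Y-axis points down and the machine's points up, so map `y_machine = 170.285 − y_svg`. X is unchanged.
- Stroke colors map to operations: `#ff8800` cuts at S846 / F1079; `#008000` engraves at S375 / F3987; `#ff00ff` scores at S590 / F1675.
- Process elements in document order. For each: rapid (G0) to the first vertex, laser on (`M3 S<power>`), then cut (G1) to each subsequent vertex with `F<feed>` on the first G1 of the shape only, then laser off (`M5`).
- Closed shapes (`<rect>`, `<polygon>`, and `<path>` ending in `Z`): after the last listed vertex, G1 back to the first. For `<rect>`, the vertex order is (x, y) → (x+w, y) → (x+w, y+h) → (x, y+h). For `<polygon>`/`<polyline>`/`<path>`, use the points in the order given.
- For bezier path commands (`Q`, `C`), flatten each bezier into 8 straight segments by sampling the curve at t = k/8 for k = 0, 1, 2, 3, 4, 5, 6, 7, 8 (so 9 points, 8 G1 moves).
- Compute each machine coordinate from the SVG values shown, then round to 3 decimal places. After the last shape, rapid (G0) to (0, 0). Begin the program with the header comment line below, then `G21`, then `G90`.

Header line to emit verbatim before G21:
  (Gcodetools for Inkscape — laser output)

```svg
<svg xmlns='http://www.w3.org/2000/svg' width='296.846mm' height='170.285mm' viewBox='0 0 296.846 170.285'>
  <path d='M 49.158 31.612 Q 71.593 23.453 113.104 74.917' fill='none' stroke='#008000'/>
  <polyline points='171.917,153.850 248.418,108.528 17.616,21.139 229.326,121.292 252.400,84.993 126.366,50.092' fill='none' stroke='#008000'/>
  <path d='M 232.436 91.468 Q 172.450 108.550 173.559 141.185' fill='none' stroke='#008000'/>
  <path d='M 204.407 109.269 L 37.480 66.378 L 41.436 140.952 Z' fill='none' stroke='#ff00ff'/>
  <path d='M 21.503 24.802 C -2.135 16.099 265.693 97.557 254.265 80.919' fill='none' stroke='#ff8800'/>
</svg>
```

Since the viewBox matches the mm dimensions, user units are millimetres directly. The only transform is the Y-flip y_m = 170.285 − y_svg.

Shape 1 is a quadratic bezier drawn with `<path>`. Its stroke #008000 means engrave at S375, F3987. After flipping Y the toolpath is (49.158,138.673) → (55.065,139.781) → (61.568,139.026) → (68.667,136.408) → (76.362,131.926) → (84.653,125.582) → (93.541,117.374) → (103.024,107.302) → (113.104,95.368).

Shape 2 is a open polyline drawn with `<polyline>`. Its stroke #008000 means engrave at S375, F3987. After flipping Y the toolpath is (171.917,16.435) → (248.418,61.757) → (17.616,149.146) → (229.326,48.993) → (252.400,85.292) → (126.366,120.193).

Shape 3 is a quadratic bezier drawn with `<path>`. Its stroke #008000 means engrave at S375, F3987. After flipping Y the toolpath is (232.436,78.817) → (218.394,74.303) → (206.261,69.304) → (196.038,63.818) → (187.724,57.847) → (181.319,51.389) → (176.823,44.445) → (174.236,37.016) → (173.559,29.100).

Shape 4 is a closed polygon drawn with `<path>`. Its stroke #ff00ff means score at S590, F1675. After flipping Y the toolpath is (204.407,61.016) → (37.480,103.907) → (41.436,29.333) → (204.407,61.016), returning to the start.

Shape 5 is a cubic bezier drawn with `<path>`. Its stroke #ff8800 means cut at S846, F1079. After flipping Y the toolpath is (21.503,145.483) → (25.187,144.888) → (49.507,138.047) → (87.776,127.165) → (133.305,114.449) → (179.407,102.105) → (219.393,92.339) → (246.575,87.357) → (254.265,89.366).

(Gcodetools for Inkscape — laser output)
G21
G90
G0 X49.158 Y138.673
M3 S375
G1 X55.065 Y139.781 F3987
G1 X61.568 Y139.026
G1 X68.667 Y136.408
G1 X76.362 Y131.926
G1 X84.653 Y125.582
G1 X93.541 Y117.374
G1 X103.024 Y107.302
G1 X113.104 Y95.368
M5
G0 X171.917 Y16.435
M3 S375
G1 X248.418 Y61.757 F3987
G1 X17.616 Y149.146
G1 X229.326 Y48.993
G1 X252.400 Y85.292
G1 X126.366 Y120.193
M5
G0 X232.436 Y78.817
M3 S375
G1 X218.394 Y74.303 F3987
G1 X206.261 Y69.304
G1 X196.038 Y63.818
G1 X187.724 Y57.847
G1 X181.319 Y51.389
G1 X176.823 Y44.445
G1 X174.236 Y37.016
G1 X173.559 Y29.100
M5
G0 X204.407 Y61.016
M3 S590
G1 X37.480 Y103.907 F1675
G1 X41.436 Y29.333
G1 X204.407 Y61.016
M5
G0 X21.503 Y145.483
M3 S846
G1 X25.187 Y144.888 F1079
G1 X49.507 Y138.047
G1 X87.776 Y127.165
G1 X133.305 Y114.449
G1 X179.407 Y102.105
G1 X219.393 Y92.339
G1 X246.575 Y87.357
G1 X254.265 Y89.366
M5
G0 X0.000 Y0.000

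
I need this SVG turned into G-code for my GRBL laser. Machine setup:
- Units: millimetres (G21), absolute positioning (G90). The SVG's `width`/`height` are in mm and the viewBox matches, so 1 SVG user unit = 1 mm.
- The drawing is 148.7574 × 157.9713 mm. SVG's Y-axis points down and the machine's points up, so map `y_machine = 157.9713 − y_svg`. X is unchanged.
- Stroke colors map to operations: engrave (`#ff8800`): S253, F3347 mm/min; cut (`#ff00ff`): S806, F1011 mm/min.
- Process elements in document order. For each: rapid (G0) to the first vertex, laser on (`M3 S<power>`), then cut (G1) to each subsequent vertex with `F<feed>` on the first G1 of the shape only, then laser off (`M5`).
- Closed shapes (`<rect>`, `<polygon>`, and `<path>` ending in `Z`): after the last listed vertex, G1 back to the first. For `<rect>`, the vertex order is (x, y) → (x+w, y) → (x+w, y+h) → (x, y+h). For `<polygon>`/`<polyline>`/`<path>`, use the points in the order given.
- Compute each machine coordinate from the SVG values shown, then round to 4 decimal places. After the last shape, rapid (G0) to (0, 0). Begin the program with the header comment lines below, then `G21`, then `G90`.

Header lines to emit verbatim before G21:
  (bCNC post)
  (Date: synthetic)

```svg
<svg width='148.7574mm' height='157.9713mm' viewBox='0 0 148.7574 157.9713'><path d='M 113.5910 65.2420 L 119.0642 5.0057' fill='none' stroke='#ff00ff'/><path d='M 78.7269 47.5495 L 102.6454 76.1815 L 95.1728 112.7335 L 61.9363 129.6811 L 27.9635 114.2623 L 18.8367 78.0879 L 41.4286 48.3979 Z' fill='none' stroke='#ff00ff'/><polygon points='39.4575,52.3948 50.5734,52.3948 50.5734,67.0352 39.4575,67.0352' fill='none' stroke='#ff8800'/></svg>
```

(bCNC post)
(Date: synthetic)
G21
G90
G0 X113.5910 Y92.7293
M3 S806
G1 X119.0642 Y152.9656 F1011
M5
G0 X78.7269 Y110.4218
M3 S806
G1 X102.6454 Y81.7898 F1011
G1 X95.1728 Y45.2378
G1 X61.9363 Y28.2902
G1 X27.9635 Y43.7090
G1 X18.8367 Y79.8834
G1 X41.4286 Y109.5734
G1 X78.7269 Y110.4218
M5
G0 X39.4575 Y105.5765
M3 S253
G1 X50.5734 Y105.5765 F3347
G1 X50.5734 Y90.9361
G1 X39.4575 Y90.9361
G1 X39.4575 Y105.5765
M5
G0 X0.0000 Y0.0000

Since the viewBox matches the mm dimensions, user units are millimetres directly. The only transform is the Y-flip y_m = 157.9713 − y_svg.

Shape 1 is a line segment drawn with `<path>`. Its stroke #ff00ff means cut at S806, F1011. After flipping Y the toolpath is (113.5910,92.7293) → (119.0642,152.9656).

Shape 2 is a regular polygon drawn with `<path>`. Its stroke #ff00ff means cut at S806, F1011. After flipping Y the toolpath is (78.7269,110.4218) → (102.6454,81.7898) → (95.1728,45.2378) → (61.9363,28.2902) → (27.9635,43.7090) → (18.8367,79.8834) → (41.4286,109.5734) → (78.7269,110.4218), returning to the start.

Shape 3 is a rectangle drawn with `<polygon>`. Its stroke #ff8800 means engrave at S253, F3347. After flipping Y the toolpath is (39.4575,105.5765) → (50.5734,105.5765) → (50.5734,90.9361) → (39.4575,90.9361) → (39.4575,105.5765), returning to the start.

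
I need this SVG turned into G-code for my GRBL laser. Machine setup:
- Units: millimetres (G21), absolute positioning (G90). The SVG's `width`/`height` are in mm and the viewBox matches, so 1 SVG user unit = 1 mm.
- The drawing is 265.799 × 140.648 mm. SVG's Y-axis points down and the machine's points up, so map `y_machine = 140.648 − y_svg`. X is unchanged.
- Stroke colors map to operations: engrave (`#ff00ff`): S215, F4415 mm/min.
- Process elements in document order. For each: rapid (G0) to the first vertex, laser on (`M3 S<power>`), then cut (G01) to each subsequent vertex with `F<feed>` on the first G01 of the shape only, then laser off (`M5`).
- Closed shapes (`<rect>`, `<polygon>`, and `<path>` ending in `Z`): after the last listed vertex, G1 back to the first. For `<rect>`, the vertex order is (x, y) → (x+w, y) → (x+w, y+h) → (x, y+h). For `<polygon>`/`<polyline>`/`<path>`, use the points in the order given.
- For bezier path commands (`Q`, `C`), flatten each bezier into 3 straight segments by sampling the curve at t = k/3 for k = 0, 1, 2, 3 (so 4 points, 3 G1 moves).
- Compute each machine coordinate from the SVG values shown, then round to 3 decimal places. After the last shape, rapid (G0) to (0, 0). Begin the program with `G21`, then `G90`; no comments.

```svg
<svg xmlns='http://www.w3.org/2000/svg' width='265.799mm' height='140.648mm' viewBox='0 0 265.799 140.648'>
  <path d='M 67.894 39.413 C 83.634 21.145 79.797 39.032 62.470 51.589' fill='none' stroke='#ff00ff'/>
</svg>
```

1 u = 1 mm; y_m = 140.648 − y.

[1] `<path>` cubic bezier, #ff00ff→engrave S215 F4415: (67.894,101.235) → (77.334,108.988) → (75.075,101.856) → (62.470,89.059)

G21
G90
G0 X67.894 Y101.235
M3 S215
G01 X77.334 Y108.988 F4415
G01 X75.075 Y101.856
G01 X62.470 Y89.059
M5
G0 X0.000 Y0.000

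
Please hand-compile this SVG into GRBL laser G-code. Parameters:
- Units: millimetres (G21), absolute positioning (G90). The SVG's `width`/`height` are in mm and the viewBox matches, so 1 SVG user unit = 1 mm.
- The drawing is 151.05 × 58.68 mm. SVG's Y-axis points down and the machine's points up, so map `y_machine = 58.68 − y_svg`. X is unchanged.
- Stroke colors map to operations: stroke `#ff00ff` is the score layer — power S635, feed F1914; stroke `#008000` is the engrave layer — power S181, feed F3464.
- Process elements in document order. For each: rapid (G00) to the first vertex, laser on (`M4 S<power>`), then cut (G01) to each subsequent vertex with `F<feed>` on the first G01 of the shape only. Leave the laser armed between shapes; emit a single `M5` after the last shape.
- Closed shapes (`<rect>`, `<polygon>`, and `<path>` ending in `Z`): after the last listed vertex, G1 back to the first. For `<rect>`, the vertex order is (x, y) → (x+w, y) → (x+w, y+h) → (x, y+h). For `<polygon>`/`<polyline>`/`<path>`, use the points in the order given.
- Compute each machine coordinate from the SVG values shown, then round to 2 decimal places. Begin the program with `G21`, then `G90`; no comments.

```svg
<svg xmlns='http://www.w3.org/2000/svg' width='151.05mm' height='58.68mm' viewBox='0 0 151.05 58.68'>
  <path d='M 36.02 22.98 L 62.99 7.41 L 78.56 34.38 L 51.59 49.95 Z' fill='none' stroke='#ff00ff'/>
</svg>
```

Since the viewBox matches the mm dimensions, user units are millimetres directly. The only transform is the Y-flip y_m = 58.68 − y_svg.

Shape 1 is a regular polygon drawn with `<path>`. Its stroke #ff00ff means score at S635, F1914. After flipping Y the toolpath is (36.02,35.70) → (62.99,51.27) → (78.56,24.30) → (51.59,8.73) → (36.02,35.70), returning to the start.

G21
G90
G00 X36.02 Y35.70
M4 S635
G01 X62.99 Y51.27 F1914
G01 X78.56 Y24.30
G01 X51.59 Y8.73
G01 X36.02 Y35.70
M5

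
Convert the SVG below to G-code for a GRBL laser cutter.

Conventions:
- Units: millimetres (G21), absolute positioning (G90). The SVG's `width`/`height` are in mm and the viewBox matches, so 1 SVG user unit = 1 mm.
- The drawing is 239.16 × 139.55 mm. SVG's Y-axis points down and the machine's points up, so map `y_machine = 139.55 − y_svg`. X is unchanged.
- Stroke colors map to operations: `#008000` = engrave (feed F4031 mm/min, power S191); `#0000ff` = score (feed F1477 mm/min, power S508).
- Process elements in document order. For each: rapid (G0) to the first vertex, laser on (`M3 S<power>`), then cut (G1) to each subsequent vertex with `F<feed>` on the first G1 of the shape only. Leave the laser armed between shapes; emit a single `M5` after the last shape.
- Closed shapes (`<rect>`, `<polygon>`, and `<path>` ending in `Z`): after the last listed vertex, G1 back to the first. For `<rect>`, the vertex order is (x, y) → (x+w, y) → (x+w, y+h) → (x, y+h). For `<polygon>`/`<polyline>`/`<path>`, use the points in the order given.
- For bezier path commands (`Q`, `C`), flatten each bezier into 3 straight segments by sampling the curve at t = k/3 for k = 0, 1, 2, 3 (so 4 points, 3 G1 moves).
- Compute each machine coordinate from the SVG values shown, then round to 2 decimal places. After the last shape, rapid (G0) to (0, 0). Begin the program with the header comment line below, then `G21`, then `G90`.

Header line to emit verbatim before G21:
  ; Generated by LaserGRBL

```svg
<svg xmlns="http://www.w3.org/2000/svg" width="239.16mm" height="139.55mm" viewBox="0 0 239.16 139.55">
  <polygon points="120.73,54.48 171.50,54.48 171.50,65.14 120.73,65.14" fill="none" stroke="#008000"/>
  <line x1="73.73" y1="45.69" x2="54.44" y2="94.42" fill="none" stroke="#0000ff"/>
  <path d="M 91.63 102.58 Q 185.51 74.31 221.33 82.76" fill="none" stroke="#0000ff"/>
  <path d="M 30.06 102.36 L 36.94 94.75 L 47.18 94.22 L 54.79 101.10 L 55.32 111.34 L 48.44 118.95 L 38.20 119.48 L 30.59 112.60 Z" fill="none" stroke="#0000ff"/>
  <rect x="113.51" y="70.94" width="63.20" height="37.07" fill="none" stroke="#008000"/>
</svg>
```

; Generated by LaserGRBL
G21
G90
G0 X120.73 Y85.07
M3 S191
G1 X171.50 Y85.07 F4031
G1 X171.50 Y74.41
G1 X120.73 Y74.41
G1 X120.73 Y85.07
G0 X73.73 Y93.86
M3 S508
G1 X54.44 Y45.13 F1477
G0 X91.63 Y36.97
M3 S508
G1 X147.77 Y51.74 F1477
G1 X191.00 Y58.34
G1 X221.33 Y56.79
G0 X30.06 Y37.19
M3 S508
G1 X36.94 Y44.80 F1477
G1 X47.18 Y45.33
G1 X54.79 Y38.45
G1 X55.32 Y28.21
G1 X48.44 Y20.60
G1 X38.20 Y20.07
G1 X30.59 Y26.95
G1 X30.06 Y37.19
G0 X113.51 Y68.61
M3 S191
G1 X176.71 Y68.61 F4031
G1 X176.71 Y31.54
G1 X113.51 Y31.54
G1 X113.51 Y68.61
M5
G0 X0.00 Y0.00

Since the viewBox matches the mm dimensions, user units are millimetres directly. The only transform is the Y-flip y_m = 139.55 − y_svg.

Shape 1 is a rectangle drawn with `<polygon>`. Its stroke #008000 means engrave at S191, F4031. After flipping Y the toolpath is (120.73,85.07) → (171.50,85.07) → (171.50,74.41) → (120.73,74.41) → (120.73,85.07), returning to the start.

Shape 2 is a line segment drawn with `<line>`. Its stroke #0000ff means score at S508, F1477. After flipping Y the toolpath is (73.73,93.86) → (54.44,45.13).

Shape 3 is a quadratic bezier drawn with `<path>`. Its stroke #0000ff means score at S508, F1477. After flipping Y the toolpath is (91.63,36.97) → (147.77,51.74) → (191.00,58.34) → (221.33,56.79).

Shape 4 is a regular polygon drawn with `<path>`. Its stroke #0000ff means score at S508, F1477. After flipping Y the toolpath is (30.06,37.19) → (36.94,44.80) → (47.18,45.33) → (54.79,38.45) → (55.32,28.21) → (48.44,20.60) → (38.20,20.07) → (30.59,26.95) → (30.06,37.19), returning to the start.

Shape 5 is a rectangle drawn with `<rect>`. Its stroke #008000 means engrave at S191, F4031. After flipping Y the toolpath is (113.51,68.61) → (176.71,68.61) → (176.71,31.54) → (113.51,31.54) → (113.51,68.61), returning to the start.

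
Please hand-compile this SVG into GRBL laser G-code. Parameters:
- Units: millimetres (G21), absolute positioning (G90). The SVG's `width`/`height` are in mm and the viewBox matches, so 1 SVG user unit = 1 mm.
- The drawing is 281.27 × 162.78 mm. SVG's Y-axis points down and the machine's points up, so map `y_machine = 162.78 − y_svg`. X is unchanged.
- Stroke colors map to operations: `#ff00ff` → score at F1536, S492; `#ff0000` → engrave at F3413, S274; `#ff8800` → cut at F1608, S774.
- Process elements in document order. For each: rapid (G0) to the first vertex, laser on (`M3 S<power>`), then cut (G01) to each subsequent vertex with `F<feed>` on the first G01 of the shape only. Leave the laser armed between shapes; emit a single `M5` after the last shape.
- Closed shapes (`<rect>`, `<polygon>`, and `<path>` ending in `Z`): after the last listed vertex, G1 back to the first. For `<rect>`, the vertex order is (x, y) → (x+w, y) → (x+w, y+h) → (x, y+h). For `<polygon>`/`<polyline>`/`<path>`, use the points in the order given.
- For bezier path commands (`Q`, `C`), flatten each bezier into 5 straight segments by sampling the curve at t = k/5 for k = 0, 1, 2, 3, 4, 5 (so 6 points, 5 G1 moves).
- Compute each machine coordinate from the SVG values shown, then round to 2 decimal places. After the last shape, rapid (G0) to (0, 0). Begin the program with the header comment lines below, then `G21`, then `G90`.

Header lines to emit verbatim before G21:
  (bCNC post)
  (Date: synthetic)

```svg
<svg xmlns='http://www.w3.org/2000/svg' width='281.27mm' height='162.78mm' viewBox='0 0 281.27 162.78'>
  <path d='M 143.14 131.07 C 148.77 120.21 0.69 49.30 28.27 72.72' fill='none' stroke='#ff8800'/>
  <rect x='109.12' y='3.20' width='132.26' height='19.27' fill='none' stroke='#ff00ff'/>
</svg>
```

(bCNC post)
(Date: synthetic)
G21
G90
G0 X143.14 Y31.71
M3 S774
G01 X130.71 Y44.20 F1608
G01 X97.19 Y63.69
G01 X58.41 Y82.77
G01 X30.17 Y94.03
G01 X28.27 Y90.06
G0 X109.12 Y159.58
M3 S492
G01 X241.38 Y159.58 F1536
G01 X241.38 Y140.31
G01 X109.12 Y140.31
G01 X109.12 Y159.58
M5
G0 X0.00 Y0.00

Since the viewBox matches the mm dimensions, user units are millimetres directly. The only transform is the Y-flip y_m = 162.78 − y_svg.

Shape 1 is a cubic bezier drawn with `<path>`. Its stroke #ff8800 means cut at S774, F1608. After flipping Y the toolpath is (143.14,31.71) → (130.71,44.20) → (97.19,63.69) → (58.41,82.77) → (30.17,94.03) → (28.27,90.06).

Shape 2 is a rectangle drawn with `<rect>`. Its stroke #ff00ff means score at S492, F1536. After flipping Y the toolpath is (109.12,159.58) → (241.38,159.58) → (241.38,140.31) → (109.12,140.31) → (109.12,159.58), returning to the start.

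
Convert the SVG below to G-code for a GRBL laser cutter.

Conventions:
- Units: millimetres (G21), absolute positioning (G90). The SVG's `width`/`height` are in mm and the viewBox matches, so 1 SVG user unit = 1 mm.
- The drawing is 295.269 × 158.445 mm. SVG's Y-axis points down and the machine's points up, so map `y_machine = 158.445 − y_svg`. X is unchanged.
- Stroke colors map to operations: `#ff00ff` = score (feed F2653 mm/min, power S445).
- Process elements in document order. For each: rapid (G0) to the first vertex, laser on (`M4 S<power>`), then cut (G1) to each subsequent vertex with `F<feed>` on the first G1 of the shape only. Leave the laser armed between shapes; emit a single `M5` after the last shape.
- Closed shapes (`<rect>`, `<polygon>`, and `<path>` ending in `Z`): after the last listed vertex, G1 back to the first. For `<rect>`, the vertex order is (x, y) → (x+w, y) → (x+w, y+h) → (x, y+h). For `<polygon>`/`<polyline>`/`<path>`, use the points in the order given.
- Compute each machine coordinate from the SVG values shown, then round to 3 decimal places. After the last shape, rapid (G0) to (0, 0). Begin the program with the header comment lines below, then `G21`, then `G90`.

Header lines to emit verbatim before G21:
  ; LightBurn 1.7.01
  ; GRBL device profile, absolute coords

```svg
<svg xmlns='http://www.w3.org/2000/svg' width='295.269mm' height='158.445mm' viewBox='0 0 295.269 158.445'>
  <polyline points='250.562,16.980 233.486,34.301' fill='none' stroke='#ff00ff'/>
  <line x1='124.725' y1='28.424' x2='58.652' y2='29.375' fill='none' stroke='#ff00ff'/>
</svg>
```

; LightBurn 1.7.01
; GRBL device profile, absolute coords
G21
G90
G0 X250.562 Y141.465
M4 S445
G1 X233.486 Y124.144 F2653
G0 X124.725 Y130.021
M4 S445
G1 X58.652 Y129.070 F2653
M5
G0 X0.000 Y0.000

1 u = 1 mm; y_m = 158.445 − y.

[1] `<polyline>` line segment, #ff00ff→score S445 F2653: (250.562,141.465) → (233.486,124.144)

[2] `<line>` line segment, #ff00ff→score S445 F2653: (124.725,130.021) → (58.652,129.070)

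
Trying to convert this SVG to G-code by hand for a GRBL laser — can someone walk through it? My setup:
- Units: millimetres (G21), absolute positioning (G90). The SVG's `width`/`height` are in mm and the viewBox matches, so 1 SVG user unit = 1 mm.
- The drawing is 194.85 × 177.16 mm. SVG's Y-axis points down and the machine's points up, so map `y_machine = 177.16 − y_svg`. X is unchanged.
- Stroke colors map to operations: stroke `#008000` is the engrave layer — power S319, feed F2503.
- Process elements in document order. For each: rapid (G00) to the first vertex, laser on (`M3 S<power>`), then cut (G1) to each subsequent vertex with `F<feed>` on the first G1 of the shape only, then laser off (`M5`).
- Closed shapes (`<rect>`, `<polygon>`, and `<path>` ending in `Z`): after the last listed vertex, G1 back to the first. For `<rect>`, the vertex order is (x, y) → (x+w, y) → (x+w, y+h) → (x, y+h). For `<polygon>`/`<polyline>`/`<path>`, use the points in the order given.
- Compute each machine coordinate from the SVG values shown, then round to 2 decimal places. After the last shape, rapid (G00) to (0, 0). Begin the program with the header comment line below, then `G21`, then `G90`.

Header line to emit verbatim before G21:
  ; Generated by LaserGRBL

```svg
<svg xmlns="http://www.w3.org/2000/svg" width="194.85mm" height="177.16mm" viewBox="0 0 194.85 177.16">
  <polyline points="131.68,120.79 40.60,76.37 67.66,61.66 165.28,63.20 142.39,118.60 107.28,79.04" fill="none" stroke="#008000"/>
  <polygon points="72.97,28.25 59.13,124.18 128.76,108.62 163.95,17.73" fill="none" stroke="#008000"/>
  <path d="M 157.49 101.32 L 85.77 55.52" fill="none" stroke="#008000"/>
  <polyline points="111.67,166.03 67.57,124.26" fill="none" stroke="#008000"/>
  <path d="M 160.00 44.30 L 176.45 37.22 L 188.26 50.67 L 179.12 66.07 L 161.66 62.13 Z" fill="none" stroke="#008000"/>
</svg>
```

viewBox `0 0 194.85 177.16` with mm width/height → 1 unit = 1 mm. Flip: y_m = 177.16 − y_svg.

**Shape 1** — `<polyline>` open polyline, stroke `#008000` → engrave (S319, F2503). Machine vertices: (131.68,56.37) → (40.60,100.79) → (67.66,115.50) → (165.28,113.96) → (142.39,58.56) → (107.28,98.12). Open path.

**Shape 2** — `<polygon>` closed polygon, stroke `#008000` → engrave (S319, F2503). Machine vertices: (72.97,148.91) → (59.13,52.98) → (128.76,68.54) → (163.95,159.43) → (72.97,148.91). Closed: final G1 returns to the first vertex.

**Shape 3** — `<path>` line segment, stroke `#008000` → engrave (S319, F2503). Machine vertices: (157.49,75.84) → (85.77,121.64). Open path.

**Shape 4** — `<polyline>` line segment, stroke `#008000` → engrave (S319, F2503). Machine vertices: (111.67,11.13) → (67.57,52.90). Open path.

**Shape 5** — `<path>` regular polygon, stroke `#008000` → engrave (S319, F2503). Machine vertices: (160.00,132.86) → (176.45,139.94) → (188.26,126.49) → (179.12,111.09) → (161.66,115.03) → (160.00,132.86). Closed: final G1 returns to the first vertex.

; Generated by LaserGRBL
G21
G90
G00 X131.68 Y56.37
M3 S319
G1 X40.60 Y100.79 F2503
G1 X67.66 Y115.50
G1 X165.28 Y113.96
G1 X142.39 Y58.56
G1 X107.28 Y98.12
M5
G00 X72.97 Y148.91
M3 S319
G1 X59.13 Y52.98 F2503
G1 X128.76 Y68.54
G1 X163.95 Y159.43
G1 X72.97 Y148.91
M5
G00 X157.49 Y75.84
M3 S319
G1 X85.77 Y121.64 F2503
M5
G00 X111.67 Y11.13
M3 S319
G1 X67.57 Y52.90 F2503
M5
G00 X160.00 Y132.86
M3 S319
G1 X176.45 Y139.94 F2503
G1 X188.26 Y126.49
G1 X179.12 Y111.09
G1 X161.66 Y115.03
G1 X160.00 Y132.86
M5
G00 X0.00 Y0.00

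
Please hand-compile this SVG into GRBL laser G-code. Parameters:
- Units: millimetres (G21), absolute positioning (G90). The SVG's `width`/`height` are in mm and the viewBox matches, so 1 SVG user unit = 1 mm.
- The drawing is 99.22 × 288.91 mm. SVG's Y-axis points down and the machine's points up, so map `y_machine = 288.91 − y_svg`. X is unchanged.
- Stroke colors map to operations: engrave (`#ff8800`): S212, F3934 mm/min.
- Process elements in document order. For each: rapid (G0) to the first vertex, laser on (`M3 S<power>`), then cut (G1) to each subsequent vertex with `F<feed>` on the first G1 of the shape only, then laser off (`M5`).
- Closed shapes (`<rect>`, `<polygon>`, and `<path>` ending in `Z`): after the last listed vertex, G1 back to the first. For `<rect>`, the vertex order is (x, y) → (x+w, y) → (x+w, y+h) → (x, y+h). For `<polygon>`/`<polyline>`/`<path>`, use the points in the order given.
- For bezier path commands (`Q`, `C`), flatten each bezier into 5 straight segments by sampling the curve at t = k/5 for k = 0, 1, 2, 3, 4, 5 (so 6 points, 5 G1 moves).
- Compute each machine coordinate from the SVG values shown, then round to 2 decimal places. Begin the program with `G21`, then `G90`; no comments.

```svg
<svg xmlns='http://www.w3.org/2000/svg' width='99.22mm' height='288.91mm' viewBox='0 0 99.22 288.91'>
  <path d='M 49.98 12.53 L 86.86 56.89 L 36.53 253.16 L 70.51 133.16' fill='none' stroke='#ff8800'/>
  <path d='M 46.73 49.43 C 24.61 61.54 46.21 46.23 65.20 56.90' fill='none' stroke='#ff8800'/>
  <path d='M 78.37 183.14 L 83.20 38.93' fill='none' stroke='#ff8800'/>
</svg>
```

G21
G90
G0 X49.98 Y276.38
M3 S212
G1 X86.86 Y232.02 F3934
G1 X36.53 Y35.75
G1 X70.51 Y155.75
M5
G0 X46.73 Y239.48
M3 S212
G1 X38.33 Y235.08 F3934
G1 X38.21 Y234.69
G1 X44.12 Y235.76
G1 X53.86 Y235.72
G1 X65.20 Y232.01
M5
G0 X78.37 Y105.77
M3 S212
G1 X83.20 Y249.98 F3934
M5

1 u = 1 mm; y_m = 288.91 − y.

[1] `<path>` open polyline, #ff8800→engrave S212 F3934: (49.98,276.38) → (86.86,232.02) → (36.53,35.75) → (70.51,155.75)

[2] `<path>` cubic bezier, #ff8800→engrave S212 F3934: (46.73,239.48) → (38.33,235.08) → (38.21,234.69) → (44.12,235.76) → (53.86,235.72) → (65.20,232.01)

[3] `<path>` line segment, #ff8800→engrave S212 F3934: (78.37,105.77) → (83.20,249.98)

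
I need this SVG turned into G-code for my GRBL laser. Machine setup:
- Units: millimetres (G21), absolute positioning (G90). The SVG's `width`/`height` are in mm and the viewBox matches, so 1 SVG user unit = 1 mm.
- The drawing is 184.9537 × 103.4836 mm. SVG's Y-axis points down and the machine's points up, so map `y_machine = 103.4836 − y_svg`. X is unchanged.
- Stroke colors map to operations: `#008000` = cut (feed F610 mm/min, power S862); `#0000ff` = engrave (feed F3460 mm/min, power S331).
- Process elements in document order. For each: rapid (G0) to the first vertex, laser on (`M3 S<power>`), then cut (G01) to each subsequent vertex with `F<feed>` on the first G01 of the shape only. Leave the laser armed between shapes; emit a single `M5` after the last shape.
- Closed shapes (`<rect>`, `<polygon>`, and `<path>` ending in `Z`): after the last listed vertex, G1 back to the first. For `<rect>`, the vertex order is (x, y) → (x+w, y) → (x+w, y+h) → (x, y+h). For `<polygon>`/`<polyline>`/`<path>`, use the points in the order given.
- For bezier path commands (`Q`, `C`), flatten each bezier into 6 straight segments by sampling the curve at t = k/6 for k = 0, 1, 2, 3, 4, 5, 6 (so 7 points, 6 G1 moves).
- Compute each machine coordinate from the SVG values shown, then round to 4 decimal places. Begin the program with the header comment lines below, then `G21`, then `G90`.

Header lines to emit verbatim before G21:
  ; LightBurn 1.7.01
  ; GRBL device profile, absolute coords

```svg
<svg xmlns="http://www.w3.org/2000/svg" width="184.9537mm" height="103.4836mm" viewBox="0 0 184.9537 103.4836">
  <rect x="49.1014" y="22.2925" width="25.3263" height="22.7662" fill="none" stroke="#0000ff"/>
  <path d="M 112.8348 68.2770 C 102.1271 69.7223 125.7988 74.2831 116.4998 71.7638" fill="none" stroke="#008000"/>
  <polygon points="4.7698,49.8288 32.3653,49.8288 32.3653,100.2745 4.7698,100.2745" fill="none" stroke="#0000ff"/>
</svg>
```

Since the viewBox matches the mm dimensions, user units are millimetres directly. The only transform is the Y-flip y_m = 103.4836 − y_svg.

Shape 1 is a rectangle drawn with `<rect>`. Its stroke #0000ff means engrave at S331, F3460. After flipping Y the toolpath is (49.1014,81.1911) → (74.4277,81.1911) → (74.4277,58.4249) → (49.1014,58.4249) → (49.1014,81.1911), returning to the start.

Shape 2 is a cubic bezier drawn with `<path>`. Its stroke #008000 means cut at S862, F610. After flipping Y the toolpath is (112.8348,35.2066) → (110.0341,34.2715) → (111.0925,33.1004) → (114.1390,31.9765) → (117.3030,31.1829) → (118.7135,31.0030) → (116.4998,31.7198).

Shape 3 is a rectangle drawn with `<polygon>`. Its stroke #0000ff means engrave at S331, F3460. After flipping Y the toolpath is (4.7698,53.6548) → (32.3653,53.6548) → (32.3653,3.2091) → (4.7698,3.2091) → (4.7698,53.6548), returning to the start.

; LightBurn 1.7.01
; GRBL device profile, absolute coords
G21
G90
G0 X49.1014 Y81.1911
M3 S331
G01 X74.4277 Y81.1911 F3460
G01 X74.4277 Y58.4249
G01 X49.1014 Y58.4249
G01 X49.1014 Y81.1911
G0 X112.8348 Y35.2066
M3 S862
G01 X110.0341 Y34.2715 F610
G01 X111.0925 Y33.1004
G01 X114.1390 Y31.9765
G01 X117.3030 Y31.1829
G01 X118.7135 Y31.0030
G01 X116.4998 Y31.7198
G0 X4.7698 Y53.6548
M3 S331
G01 X32.3653 Y53.6548 F3460
G01 X32.3653 Y3.2091
G01 X4.7698 Y3.2091
G01 X4.7698 Y53.6548
M5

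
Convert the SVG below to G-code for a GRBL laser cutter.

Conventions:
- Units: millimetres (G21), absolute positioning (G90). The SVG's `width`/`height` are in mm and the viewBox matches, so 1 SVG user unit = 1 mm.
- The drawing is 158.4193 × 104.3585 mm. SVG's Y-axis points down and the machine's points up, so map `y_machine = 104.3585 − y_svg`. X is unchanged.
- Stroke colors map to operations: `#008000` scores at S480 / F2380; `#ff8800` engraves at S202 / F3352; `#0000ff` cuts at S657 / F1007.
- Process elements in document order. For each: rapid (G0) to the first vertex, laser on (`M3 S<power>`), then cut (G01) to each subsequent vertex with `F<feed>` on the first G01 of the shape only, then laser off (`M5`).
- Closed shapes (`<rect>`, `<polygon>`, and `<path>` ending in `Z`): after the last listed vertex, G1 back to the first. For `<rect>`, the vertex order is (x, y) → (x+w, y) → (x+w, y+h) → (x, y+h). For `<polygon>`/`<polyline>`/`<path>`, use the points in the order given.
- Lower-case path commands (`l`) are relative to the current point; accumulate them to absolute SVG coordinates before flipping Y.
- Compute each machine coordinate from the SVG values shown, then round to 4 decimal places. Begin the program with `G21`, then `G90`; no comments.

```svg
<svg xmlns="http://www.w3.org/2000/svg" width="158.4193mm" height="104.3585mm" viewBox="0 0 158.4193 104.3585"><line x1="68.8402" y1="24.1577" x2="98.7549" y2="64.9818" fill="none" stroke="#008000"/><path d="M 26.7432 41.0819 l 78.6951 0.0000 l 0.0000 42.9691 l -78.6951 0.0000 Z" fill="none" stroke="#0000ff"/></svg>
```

G21
G90
G0 X68.8402 Y80.2008
M3 S480
G01 X98.7549 Y39.3767 F2380
M5
G0 X26.7432 Y63.2766
M3 S657
G01 X105.4383 Y63.2766 F1007
G01 X105.4383 Y20.3075
G01 X26.7432 Y20.3075
G01 X26.7432 Y63.2766
M5

1 u = 1 mm; y_m = 104.3585 − y.

[1] `<line>` line segment, #008000→score S480 F2380: (68.8402,80.2008) → (98.7549,39.3767)

[2] `<path>` rectangle, #0000ff→cut S657 F1007: (26.7432,63.2766) → (105.4383,63.2766) → (105.4383,20.3075) → (26.7432,20.3075) → (26.7432,63.2766) (closed)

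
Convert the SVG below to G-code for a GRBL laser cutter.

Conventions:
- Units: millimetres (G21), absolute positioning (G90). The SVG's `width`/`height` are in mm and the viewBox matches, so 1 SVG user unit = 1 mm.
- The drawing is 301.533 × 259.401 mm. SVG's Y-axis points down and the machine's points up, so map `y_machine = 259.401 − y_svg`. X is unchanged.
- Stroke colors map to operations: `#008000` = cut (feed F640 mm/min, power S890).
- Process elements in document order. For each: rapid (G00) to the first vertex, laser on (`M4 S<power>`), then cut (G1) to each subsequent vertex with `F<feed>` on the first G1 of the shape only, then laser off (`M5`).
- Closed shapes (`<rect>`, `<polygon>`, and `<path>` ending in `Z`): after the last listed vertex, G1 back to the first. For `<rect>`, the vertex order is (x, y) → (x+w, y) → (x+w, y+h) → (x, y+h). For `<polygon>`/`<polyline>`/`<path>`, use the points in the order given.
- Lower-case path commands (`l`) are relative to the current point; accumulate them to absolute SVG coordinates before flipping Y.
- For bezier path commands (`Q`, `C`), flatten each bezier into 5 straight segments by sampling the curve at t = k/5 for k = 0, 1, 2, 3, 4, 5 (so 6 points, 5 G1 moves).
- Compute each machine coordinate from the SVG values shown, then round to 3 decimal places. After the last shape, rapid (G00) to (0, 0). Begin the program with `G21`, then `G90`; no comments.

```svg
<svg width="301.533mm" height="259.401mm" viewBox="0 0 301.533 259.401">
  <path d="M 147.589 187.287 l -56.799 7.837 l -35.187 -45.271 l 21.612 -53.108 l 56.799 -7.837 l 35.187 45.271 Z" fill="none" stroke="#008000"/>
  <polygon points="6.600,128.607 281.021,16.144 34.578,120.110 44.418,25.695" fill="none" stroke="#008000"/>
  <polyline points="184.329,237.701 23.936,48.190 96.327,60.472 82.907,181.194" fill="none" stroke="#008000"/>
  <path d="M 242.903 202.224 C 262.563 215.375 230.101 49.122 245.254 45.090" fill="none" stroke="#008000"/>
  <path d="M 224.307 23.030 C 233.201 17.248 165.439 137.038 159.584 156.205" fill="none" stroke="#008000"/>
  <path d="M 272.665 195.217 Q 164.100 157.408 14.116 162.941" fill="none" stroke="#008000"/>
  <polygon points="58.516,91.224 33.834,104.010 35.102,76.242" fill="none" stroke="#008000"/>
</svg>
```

G21
G90
G00 X147.589 Y72.114
M4 S890
G1 X90.790 Y64.277 F640
G1 X55.603 Y109.548
G1 X77.215 Y162.656
G1 X134.014 Y170.493
G1 X169.201 Y125.222
G1 X147.589 Y72.114
M5
G00 X6.600 Y130.794
M4 S890
G1 X281.021 Y243.257 F640
G1 X34.578 Y139.291
G1 X44.418 Y233.706
G1 X6.600 Y130.794
M5
G00 X184.329 Y21.700
M4 S890
G1 X23.936 Y211.211 F640
G1 X96.327 Y198.929
G1 X82.907 Y78.207
M5
G00 X242.903 Y57.177
M4 S890
G1 X249.242 Y68.082 F640
G1 X247.860 Y105.646
G1 X243.542 Y153.471
G1 X241.078 Y195.158
G1 X245.254 Y214.311
M5
G00 X224.307 Y236.371
M4 S890
G1 X221.553 Y226.581 F640
G1 X207.053 Y197.511
G1 X187.457 Y160.019
G1 X169.417 Y124.961
G1 X159.584 Y103.196
M5
G00 X272.665 Y64.184
M4 S890
G1 X227.582 Y77.574 F640
G1 X179.186 Y87.496
G1 X127.476 Y93.952
G1 X72.453 Y96.940
G1 X14.116 Y96.460
M5
G00 X58.516 Y168.177
M4 S890
G1 X33.834 Y155.391 F640
G1 X35.102 Y183.159
G1 X58.516 Y168.177
M5
G00 X0.000 Y0.000

Since the viewBox matches the mm dimensions, user units are millimetres directly. The only transform is the Y-flip y_m = 259.401 − y_svg.

Shape 1 is a regular polygon drawn with `<path>`. Its stroke #008000 means cut at S890, F640. After flipping Y the toolpath is (147.589,72.114) → (90.790,64.277) → (55.603,109.548) → (77.215,162.656) → (134.014,170.493) → (169.201,125.222) → (147.589,72.114), returning to the start.

Shape 2 is a closed polygon drawn with `<polygon>`. Its stroke #008000 means cut at S890, F640. After flipping Y the toolpath is (6.600,130.794) → (281.021,243.257) → (34.578,139.291) → (44.418,233.706) → (6.600,130.794), returning to the start.

Shape 3 is a open polyline drawn with `<polyline>`. Its stroke #008000 means cut at S890, F640. After flipping Y the toolpath is (184.329,21.700) → (23.936,211.211) → (96.327,198.929) → (82.907,78.207).

Shape 4 is a cubic bezier drawn with `<path>`. Its stroke #008000 means cut at S890, F640. After flipping Y the toolpath is (242.903,57.177) → (249.242,68.082) → (247.860,105.646) → (243.542,153.471) → (241.078,195.158) → (245.254,214.311).

Shape 5 is a cubic bezier drawn with `<path>`. Its stroke #008000 means cut at S890, F640. After flipping Y the toolpath is (224.307,236.371) → (221.553,226.581) → (207.053,197.511) → (187.457,160.019) → (169.417,124.961) → (159.584,103.196).

Shape 6 is a quadratic bezier drawn with `<path>`. Its stroke #008000 means cut at S890, F640. After flipping Y the toolpath is (272.665,64.184) → (227.582,77.574) → (179.186,87.496) → (127.476,93.952) → (72.453,96.940) → (14.116,96.460).

Shape 7 is a regular polygon drawn with `<polygon>`. Its stroke #008000 means cut at S890, F640. After flipping Y the toolpath is (58.516,168.177) → (33.834,155.391) → (35.102,183.159) → (58.516,168.177), returning to the start.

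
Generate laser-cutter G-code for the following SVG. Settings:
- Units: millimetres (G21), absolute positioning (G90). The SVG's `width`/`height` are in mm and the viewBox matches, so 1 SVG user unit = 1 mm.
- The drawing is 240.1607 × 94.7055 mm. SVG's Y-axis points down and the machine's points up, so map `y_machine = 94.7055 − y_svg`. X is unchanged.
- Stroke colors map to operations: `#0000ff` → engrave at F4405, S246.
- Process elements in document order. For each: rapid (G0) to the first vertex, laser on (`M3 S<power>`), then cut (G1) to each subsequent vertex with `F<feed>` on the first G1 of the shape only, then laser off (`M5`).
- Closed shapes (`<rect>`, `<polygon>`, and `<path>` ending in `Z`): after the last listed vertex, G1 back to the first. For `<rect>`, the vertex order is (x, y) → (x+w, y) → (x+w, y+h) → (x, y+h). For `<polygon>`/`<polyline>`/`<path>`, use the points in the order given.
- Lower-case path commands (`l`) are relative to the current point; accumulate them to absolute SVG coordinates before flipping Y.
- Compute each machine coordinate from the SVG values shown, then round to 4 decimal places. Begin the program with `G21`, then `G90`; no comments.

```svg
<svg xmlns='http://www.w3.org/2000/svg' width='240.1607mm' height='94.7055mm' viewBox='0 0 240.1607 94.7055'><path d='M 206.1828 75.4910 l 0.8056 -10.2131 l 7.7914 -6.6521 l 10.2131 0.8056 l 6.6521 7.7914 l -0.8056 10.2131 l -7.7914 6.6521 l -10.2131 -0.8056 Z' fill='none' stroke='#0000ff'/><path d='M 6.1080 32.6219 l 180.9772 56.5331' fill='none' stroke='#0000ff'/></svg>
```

1 u = 1 mm; y_m = 94.7055 − y.

[1] `<path>` regular polygon, #0000ff→engrave S246 F4405: (206.1828,19.2145) → (206.9884,29.4276) → (214.7798,36.0797) → (224.9929,35.2741) → (231.6450,27.4827) → (230.8394,17.2696) → (223.0480,10.6175) → (212.8349,11.4231) → (206.1828,19.2145) (closed)

[2] `<path>` line segment, #0000ff→engrave S246 F4405: (6.1080,62.0836) → (187.0852,5.5505)

G21
G90
G0 X206.1828 Y19.2145
M3 S246
G1 X206.9884 Y29.4276 F4405
G1 X214.7798 Y36.0797
G1 X224.9929 Y35.2741
G1 X231.6450 Y27.4827
G1 X230.8394 Y17.2696
G1 X223.0480 Y10.6175
G1 X212.8349 Y11.4231
G1 X206.1828 Y19.2145
M5
G0 X6.1080 Y62.0836
M3 S246
G1 X187.0852 Y5.5505 F4405
M5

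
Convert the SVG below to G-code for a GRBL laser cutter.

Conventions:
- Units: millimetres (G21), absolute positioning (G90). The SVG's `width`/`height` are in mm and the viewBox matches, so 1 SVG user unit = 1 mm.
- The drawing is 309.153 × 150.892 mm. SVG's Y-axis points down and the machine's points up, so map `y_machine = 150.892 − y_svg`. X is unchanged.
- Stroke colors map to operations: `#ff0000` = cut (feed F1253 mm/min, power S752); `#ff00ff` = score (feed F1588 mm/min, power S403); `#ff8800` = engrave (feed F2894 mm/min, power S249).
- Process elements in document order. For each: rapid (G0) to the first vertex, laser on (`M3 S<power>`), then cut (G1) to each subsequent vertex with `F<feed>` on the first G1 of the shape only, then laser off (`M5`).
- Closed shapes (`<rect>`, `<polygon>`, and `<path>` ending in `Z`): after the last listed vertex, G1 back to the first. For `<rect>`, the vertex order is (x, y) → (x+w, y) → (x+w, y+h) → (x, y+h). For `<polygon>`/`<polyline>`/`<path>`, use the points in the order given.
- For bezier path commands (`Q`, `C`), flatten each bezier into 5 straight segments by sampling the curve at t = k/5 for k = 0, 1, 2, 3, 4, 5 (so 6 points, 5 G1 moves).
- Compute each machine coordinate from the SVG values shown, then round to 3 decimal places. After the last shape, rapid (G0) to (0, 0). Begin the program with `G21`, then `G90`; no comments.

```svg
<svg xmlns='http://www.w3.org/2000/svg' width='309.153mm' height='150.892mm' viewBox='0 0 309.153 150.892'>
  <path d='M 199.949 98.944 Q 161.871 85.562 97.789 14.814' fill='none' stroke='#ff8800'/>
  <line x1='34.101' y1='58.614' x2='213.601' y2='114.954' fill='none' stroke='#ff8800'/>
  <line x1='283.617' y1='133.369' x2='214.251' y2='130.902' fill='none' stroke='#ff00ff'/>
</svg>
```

viewBox `0 0 309.153 150.892` with mm width/height → 1 unit = 1 mm. Flip: y_m = 150.892 − y_svg.

**Shape 1** — `<path>` quadratic bezier, stroke `#ff8800` → engrave (S249, F2894). Control points (SVG): P0=(199.949,98.944), P1=(161.871,85.562), P2=(97.789,14.814); sampled at t=k/5. Machine vertices: (199.949,51.948) → (183.678,59.595) → (165.326,71.832) → (144.894,88.658) → (122.382,110.073) → (97.789,136.078). Open path.

**Shape 2** — `<line>` line segment, stroke `#ff8800` → engrave (S249, F2894). Machine vertices: (34.101,92.278) → (213.601,35.938). Open path.

**Shape 3** — `<line>` line segment, stroke `#ff00ff` → score (S403, F1588). Machine vertices: (283.617,17.523) → (214.251,19.990). Open path.

G21
G90
G0 X199.949 Y51.948
M3 S249
G1 X183.678 Y59.595 F2894
G1 X165.326 Y71.832
G1 X144.894 Y88.658
G1 X122.382 Y110.073
G1 X97.789 Y136.078
M5
G0 X34.101 Y92.278
M3 S249
G1 X213.601 Y35.938 F2894
M5
G0 X283.617 Y17.523
M3 S403
G1 X214.251 Y19.990 F1588
M5
G0 X0.000 Y0.000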